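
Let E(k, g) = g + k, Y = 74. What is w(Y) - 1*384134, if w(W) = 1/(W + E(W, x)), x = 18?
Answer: -63766243/166 ≈ -3.8413e+5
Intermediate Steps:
w(W) = 1/(18 + 2*W) (w(W) = 1/(W + (18 + W)) = 1/(18 + 2*W))
w(Y) - 1*384134 = 1/(2*(9 + 74)) - 1*384134 = (½)/83 - 384134 = (½)*(1/83) - 384134 = 1/166 - 384134 = -63766243/166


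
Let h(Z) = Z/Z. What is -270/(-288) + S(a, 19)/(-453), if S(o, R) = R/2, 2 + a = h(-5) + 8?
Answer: 6643/7248 ≈ 0.91653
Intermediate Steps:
h(Z) = 1
a = 7 (a = -2 + (1 + 8) = -2 + 9 = 7)
S(o, R) = R/2 (S(o, R) = R*(½) = R/2)
-270/(-288) + S(a, 19)/(-453) = -270/(-288) + ((½)*19)/(-453) = -270*(-1/288) + (19/2)*(-1/453) = 15/16 - 19/906 = 6643/7248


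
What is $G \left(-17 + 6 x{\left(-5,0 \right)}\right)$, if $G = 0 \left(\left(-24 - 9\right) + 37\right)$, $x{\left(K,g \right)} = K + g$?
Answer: $0$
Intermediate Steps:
$G = 0$ ($G = 0 \left(-33 + 37\right) = 0 \cdot 4 = 0$)
$G \left(-17 + 6 x{\left(-5,0 \right)}\right) = 0 \left(-17 + 6 \left(-5 + 0\right)\right) = 0 \left(-17 + 6 \left(-5\right)\right) = 0 \left(-17 - 30\right) = 0 \left(-47\right) = 0$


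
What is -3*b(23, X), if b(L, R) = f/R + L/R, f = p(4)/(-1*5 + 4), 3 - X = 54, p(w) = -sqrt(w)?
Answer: 25/17 ≈ 1.4706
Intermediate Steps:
X = -51 (X = 3 - 1*54 = 3 - 54 = -51)
f = 2 (f = (-sqrt(4))/(-1*5 + 4) = (-1*2)/(-5 + 4) = -2/(-1) = -1*(-2) = 2)
b(L, R) = 2/R + L/R
-3*b(23, X) = -3*(2 + 23)/(-51) = -(-1)*25/17 = -3*(-25/51) = 25/17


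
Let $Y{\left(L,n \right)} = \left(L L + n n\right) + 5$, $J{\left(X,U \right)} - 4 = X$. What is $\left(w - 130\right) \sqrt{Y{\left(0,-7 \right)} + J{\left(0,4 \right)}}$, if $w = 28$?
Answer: $- 102 \sqrt{58} \approx -776.81$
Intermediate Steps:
$J{\left(X,U \right)} = 4 + X$
$Y{\left(L,n \right)} = 5 + L^{2} + n^{2}$ ($Y{\left(L,n \right)} = \left(L^{2} + n^{2}\right) + 5 = 5 + L^{2} + n^{2}$)
$\left(w - 130\right) \sqrt{Y{\left(0,-7 \right)} + J{\left(0,4 \right)}} = \left(28 - 130\right) \sqrt{\left(5 + 0^{2} + \left(-7\right)^{2}\right) + \left(4 + 0\right)} = - 102 \sqrt{\left(5 + 0 + 49\right) + 4} = - 102 \sqrt{54 + 4} = - 102 \sqrt{58}$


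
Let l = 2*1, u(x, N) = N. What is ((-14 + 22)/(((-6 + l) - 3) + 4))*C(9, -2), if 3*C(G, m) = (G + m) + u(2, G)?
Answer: -128/9 ≈ -14.222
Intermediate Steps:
l = 2
C(G, m) = m/3 + 2*G/3 (C(G, m) = ((G + m) + G)/3 = (m + 2*G)/3 = m/3 + 2*G/3)
((-14 + 22)/(((-6 + l) - 3) + 4))*C(9, -2) = ((-14 + 22)/(((-6 + 2) - 3) + 4))*((⅓)*(-2) + (⅔)*9) = (8/((-4 - 3) + 4))*(-⅔ + 6) = (8/(-7 + 4))*(16/3) = (8/(-3))*(16/3) = (8*(-⅓))*(16/3) = -8/3*16/3 = -128/9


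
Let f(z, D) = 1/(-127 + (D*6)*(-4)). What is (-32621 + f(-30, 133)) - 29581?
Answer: -206448439/3319 ≈ -62202.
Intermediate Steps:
f(z, D) = 1/(-127 - 24*D) (f(z, D) = 1/(-127 + (6*D)*(-4)) = 1/(-127 - 24*D))
(-32621 + f(-30, 133)) - 29581 = (-32621 - 1/(127 + 24*133)) - 29581 = (-32621 - 1/(127 + 3192)) - 29581 = (-32621 - 1/3319) - 29581 = -108269100/3319 - 29581 = -206448439/3319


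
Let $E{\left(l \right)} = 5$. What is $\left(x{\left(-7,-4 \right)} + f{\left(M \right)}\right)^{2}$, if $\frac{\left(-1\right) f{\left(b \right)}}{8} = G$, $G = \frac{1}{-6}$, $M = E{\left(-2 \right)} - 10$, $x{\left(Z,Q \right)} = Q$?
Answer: $\frac{64}{9} \approx 7.1111$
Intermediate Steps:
$M = -5$ ($M = 5 - 10 = -5$)
$G = - \frac{1}{6} \approx -0.16667$
$f{\left(b \right)} = \frac{4}{3}$ ($f{\left(b \right)} = \left(-8\right) \left(- \frac{1}{6}\right) = \frac{4}{3}$)
$\left(x{\left(-7,-4 \right)} + f{\left(M \right)}\right)^{2} = \left(-4 + \frac{4}{3}\right)^{2} = \left(- \frac{8}{3}\right)^{2} = \frac{64}{9}$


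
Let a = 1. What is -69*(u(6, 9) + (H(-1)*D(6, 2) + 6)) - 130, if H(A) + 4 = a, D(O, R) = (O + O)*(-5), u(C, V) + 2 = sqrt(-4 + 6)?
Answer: -12826 - 69*sqrt(2) ≈ -12924.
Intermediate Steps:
u(C, V) = -2 + sqrt(2) (u(C, V) = -2 + sqrt(-4 + 6) = -2 + sqrt(2))
D(O, R) = -10*O (D(O, R) = (2*O)*(-5) = -10*O)
H(A) = -3 (H(A) = -4 + 1 = -3)
-69*(u(6, 9) + (H(-1)*D(6, 2) + 6)) - 130 = -69*((-2 + sqrt(2)) + (-(-30)*6 + 6)) - 130 = -69*((-2 + sqrt(2)) + (-3*(-60) + 6)) - 130 = -69*((-2 + sqrt(2)) + (180 + 6)) - 130 = -69*((-2 + sqrt(2)) + 186) - 130 = -69*(184 + sqrt(2)) - 130 = (-12696 - 69*sqrt(2)) - 130 = -12826 - 69*sqrt(2)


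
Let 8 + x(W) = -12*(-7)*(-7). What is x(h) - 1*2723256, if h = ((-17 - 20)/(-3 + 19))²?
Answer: -2723852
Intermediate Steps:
h = 1369/256 (h = (-37/16)² = 1369/256 ≈ 5.3477)
x(W) = -596 (x(W) = -8 - 12*(-7)*(-7) = -8 + 84*(-7) = -8 - 588 = -596)
x(h) - 1*2723256 = -596 - 1*2723256 = -596 - 2723256 = -2723852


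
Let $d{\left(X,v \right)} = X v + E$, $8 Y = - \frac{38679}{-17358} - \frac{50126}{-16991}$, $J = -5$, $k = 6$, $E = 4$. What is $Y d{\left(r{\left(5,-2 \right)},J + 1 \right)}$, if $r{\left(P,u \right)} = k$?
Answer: $- \frac{2545469995}{196619852} \approx -12.946$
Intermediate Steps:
$r{\left(P,u \right)} = 6$
$Y = \frac{509093999}{786479408}$ ($Y = \frac{- \frac{38679}{-17358} - \frac{50126}{-16991}}{8} = \frac{\left(-38679\right) \left(- \frac{1}{17358}\right) - - \frac{50126}{16991}}{8} = \frac{\frac{12893}{5786} + \frac{50126}{16991}}{8} = \frac{1}{8} \cdot \frac{509093999}{98309926} = \frac{509093999}{786479408} \approx 0.64731$)
$d{\left(X,v \right)} = 4 + X v$ ($d{\left(X,v \right)} = X v + 4 = 4 + X v$)
$Y d{\left(r{\left(5,-2 \right)},J + 1 \right)} = \frac{509093999 \left(4 + 6 \left(-5 + 1\right)\right)}{786479408} = \frac{509093999 \left(4 + 6 \left(-4\right)\right)}{786479408} = \frac{509093999 \left(4 - 24\right)}{786479408} = \frac{509093999}{786479408} \left(-20\right) = - \frac{2545469995}{196619852}$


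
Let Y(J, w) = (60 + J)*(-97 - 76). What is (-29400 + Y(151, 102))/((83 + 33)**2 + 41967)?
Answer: -65903/55423 ≈ -1.1891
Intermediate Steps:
Y(J, w) = -10380 - 173*J (Y(J, w) = (60 + J)*(-173) = -10380 - 173*J)
(-29400 + Y(151, 102))/((83 + 33)**2 + 41967) = (-29400 + (-10380 - 173*151))/((83 + 33)**2 + 41967) = (-29400 + (-10380 - 26123))/(116**2 + 41967) = (-29400 - 36503)/(13456 + 41967) = -65903/55423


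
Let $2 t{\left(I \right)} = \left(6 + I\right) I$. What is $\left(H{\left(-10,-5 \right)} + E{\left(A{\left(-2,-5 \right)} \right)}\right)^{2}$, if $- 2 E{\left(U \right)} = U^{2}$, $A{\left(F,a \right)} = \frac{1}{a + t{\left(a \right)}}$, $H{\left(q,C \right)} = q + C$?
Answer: $\frac{11404129}{50625} \approx 225.27$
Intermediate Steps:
$t{\left(I \right)} = \frac{I \left(6 + I\right)}{2}$ ($t{\left(I \right)} = \frac{\left(6 + I\right) I}{2} = \frac{I \left(6 + I\right)}{2}$)
$H{\left(q,C \right)} = C + q$
$A{\left(F,a \right)} = \frac{1}{a + \frac{a \left(6 + a\right)}{2}}$
$E{\left(U \right)} = - \frac{U^{2}}{2}$
$\left(H{\left(-10,-5 \right)} + E{\left(A{\left(-2,-5 \right)} \right)}\right)^{2} = \left(\left(-5 - 10\right) - \frac{\left(\frac{2}{\left(-5\right) \left(8 - 5\right)}\right)^{2}}{2}\right)^{2} = \left(-15 - \frac{\left(2 \left(- \frac{1}{5}\right) \frac{1}{3}\right)^{2}}{2}\right)^{2} = \left(-15 - \frac{\left(- \frac{2}{15}\right)^{2}}{2}\right)^{2} = \left(-15 - \frac{2}{225}\right)^{2} = \left(- \frac{3377}{225}\right)^{2} = \frac{11404129}{50625}$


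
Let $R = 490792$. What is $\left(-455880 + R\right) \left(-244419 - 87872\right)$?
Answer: $-11600943392$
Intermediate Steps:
$\left(-455880 + R\right) \left(-244419 - 87872\right) = \left(-455880 + 490792\right) \left(-244419 - 87872\right) = 34912 \left(-332291\right) = -11600943392$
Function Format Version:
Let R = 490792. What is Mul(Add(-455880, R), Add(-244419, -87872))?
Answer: -11600943392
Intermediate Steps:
Mul(Add(-455880, R), Add(-244419, -87872)) = Mul(Add(-455880, 490792), Add(-244419, -87872)) = Mul(34912, -332291) = -11600943392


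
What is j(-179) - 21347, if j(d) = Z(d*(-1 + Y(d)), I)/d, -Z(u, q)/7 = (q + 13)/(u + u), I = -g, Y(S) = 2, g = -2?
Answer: -1367958559/64082 ≈ -21347.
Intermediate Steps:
I = 2 (I = -1*(-2) = 2)
Z(u, q) = -7*(13 + q)/(2*u) (Z(u, q) = -7*(q + 13)/(u + u) = -7*(13 + q)/(2*u))
j(d) = -105/(2*d²) (j(d) = (7*(-13 - 1*2)/(2*((d*(-1 + 2)))))/d = (7*(-13 - 2)/(2*((d*1))))/d = ((7/2)*(-15)/d)/d = (-105/(2*d))/d = -105/(2*d²))
j(-179) - 21347 = -105/2/(-179)² - 21347 = -105/2*1/32041 - 21347 = -105/64082 - 21347 = -1367958559/64082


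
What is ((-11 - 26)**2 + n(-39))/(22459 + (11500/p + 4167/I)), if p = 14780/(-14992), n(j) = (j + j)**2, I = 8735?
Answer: 48110344745/69680436148 ≈ 0.69044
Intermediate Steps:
n(j) = 4*j**2 (n(j) = (2*j)**2 = 4*j**2)
p = -3695/3748 (p = 14780*(-1/14992) = -3695/3748 ≈ -0.98586)
((-11 - 26)**2 + n(-39))/(22459 + (11500/p + 4167/I)) = ((-11 - 26)**2 + 4*(-39)**2)/(22459 + (11500/(-3695/3748) + 4167/8735)) = ((-37)**2 + 4*1521)/(22459 + (11500*(-3748/3695) + 4167*(1/8735))) = (1369 + 6084)/(22459 + (-8620400/739 + 4167/8735)) = 7453/(22459 - 75296114587/6455165) = 7453/(69680436148/6455165) = 7453*(6455165/69680436148) = 48110344745/69680436148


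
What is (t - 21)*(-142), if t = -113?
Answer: 19028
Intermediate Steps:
(t - 21)*(-142) = (-113 - 21)*(-142) = -134*(-142) = 19028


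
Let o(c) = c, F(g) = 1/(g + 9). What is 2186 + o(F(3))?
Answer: 26233/12 ≈ 2186.1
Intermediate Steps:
F(g) = 1/(9 + g)
2186 + o(F(3)) = 2186 + 1/(9 + 3) = 2186 + 1/12 = 26233/12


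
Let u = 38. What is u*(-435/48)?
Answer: -2755/8 ≈ -344.38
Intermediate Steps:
u*(-435/48) = 38*(-435/48) = 38*(-5*29/16) = 38*(-145/16) = -2755/8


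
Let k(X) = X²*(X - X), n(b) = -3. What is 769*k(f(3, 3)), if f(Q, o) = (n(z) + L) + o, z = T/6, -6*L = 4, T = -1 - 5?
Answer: 0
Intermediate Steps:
T = -6
L = -⅔ (L = -⅙*4 = -⅔ ≈ -0.66667)
z = -1 (z = -6/6 = -6*⅙ = -1)
f(Q, o) = -11/3 + o (f(Q, o) = (-3 - ⅔) + o = -11/3 + o)
k(X) = 0 (k(X) = X²*0 = 0)
769*k(f(3, 3)) = 769*0 = 0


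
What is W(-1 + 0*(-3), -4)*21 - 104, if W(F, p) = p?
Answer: -188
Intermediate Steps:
W(-1 + 0*(-3), -4)*21 - 104 = -4*21 - 104 = -84 - 104 = -188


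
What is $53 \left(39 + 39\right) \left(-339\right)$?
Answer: $-1401426$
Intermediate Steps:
$53 \left(39 + 39\right) \left(-339\right) = 53 \cdot 78 \left(-339\right) = 4134 \left(-339\right) = -1401426$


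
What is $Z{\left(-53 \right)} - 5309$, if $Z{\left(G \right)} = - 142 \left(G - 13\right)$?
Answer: $4063$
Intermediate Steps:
$Z{\left(G \right)} = 1846 - 142 G$ ($Z{\left(G \right)} = - 142 \left(-13 + G\right) = 1846 - 142 G$)
$Z{\left(-53 \right)} - 5309 = \left(1846 - -7526\right) - 5309 = \left(1846 + 7526\right) - 5309 = 9372 - 5309 = 4063$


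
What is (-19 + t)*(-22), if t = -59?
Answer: 1716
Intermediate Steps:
(-19 + t)*(-22) = (-19 - 59)*(-22) = -78*(-22) = 1716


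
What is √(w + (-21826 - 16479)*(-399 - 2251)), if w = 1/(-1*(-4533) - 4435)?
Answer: √19895617002/14 ≈ 10075.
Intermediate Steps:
w = 1/98 (w = 1/(4533 - 4435) = 1/98 ≈ 0.010204)
√(w + (-21826 - 16479)*(-399 - 2251)) = √(1/98 + (-21826 - 16479)*(-399 - 2251)) = √(1/98 - 38305*(-2650)) = √(1/98 + 101508250) = √(9947808501/98) = √19895617002/14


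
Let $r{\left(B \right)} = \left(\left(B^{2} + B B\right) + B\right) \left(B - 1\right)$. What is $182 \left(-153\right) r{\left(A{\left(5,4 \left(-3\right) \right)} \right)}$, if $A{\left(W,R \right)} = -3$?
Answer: $1670760$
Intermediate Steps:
$r{\left(B \right)} = \left(-1 + B\right) \left(B + 2 B^{2}\right)$ ($r{\left(B \right)} = \left(\left(B^{2} + B^{2}\right) + B\right) \left(-1 + B\right) = \left(2 B^{2} + B\right) \left(-1 + B\right) = \left(B + 2 B^{2}\right) \left(-1 + B\right) = \left(-1 + B\right) \left(B + 2 B^{2}\right)$)
$182 \left(-153\right) r{\left(A{\left(5,4 \left(-3\right) \right)} \right)} = 182 \left(-153\right) \left(- 3 \left(-1 - -3 + 2 \left(-3\right)^{2}\right)\right) = - 27846 \left(- 3 \left(-1 + 3 + 2 \cdot 9\right)\right) = - 27846 \left(- 3 \left(-1 + 3 + 18\right)\right) = - 27846 \left(\left(-3\right) 20\right) = \left(-27846\right) \left(-60\right) = 1670760$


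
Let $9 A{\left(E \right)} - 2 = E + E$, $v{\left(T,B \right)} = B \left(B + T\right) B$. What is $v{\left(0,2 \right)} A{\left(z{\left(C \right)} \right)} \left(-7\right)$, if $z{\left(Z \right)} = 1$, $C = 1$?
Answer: $- \frac{224}{9} \approx -24.889$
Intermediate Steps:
$v{\left(T,B \right)} = B^{2} \left(B + T\right)$
$A{\left(E \right)} = \frac{2}{9} + \frac{2 E}{9}$ ($A{\left(E \right)} = \frac{2}{9} + \frac{E + E}{9} = \frac{2}{9} + \frac{2 E}{9}$)
$v{\left(0,2 \right)} A{\left(z{\left(C \right)} \right)} \left(-7\right) = 2^{2} \left(2 + 0\right) \left(\frac{2}{9} + \frac{2}{9} \cdot 1\right) \left(-7\right) = 4 \cdot 2 \left(\frac{2}{9} + \frac{2}{9}\right) \left(-7\right) = 8 \cdot \frac{4}{9} \left(-7\right) = \frac{32}{9} \left(-7\right) = - \frac{224}{9}$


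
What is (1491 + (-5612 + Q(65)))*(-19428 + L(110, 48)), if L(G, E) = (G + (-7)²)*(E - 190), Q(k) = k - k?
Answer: 173106726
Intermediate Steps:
Q(k) = 0
L(G, E) = (-190 + E)*(49 + G) (L(G, E) = (G + 49)*(-190 + E) = (49 + G)*(-190 + E) = (-190 + E)*(49 + G))
(1491 + (-5612 + Q(65)))*(-19428 + L(110, 48)) = (1491 + (-5612 + 0))*(-19428 + (-9310 - 190*110 + 49*48 + 48*110)) = (1491 - 5612)*(-19428 + (-9310 - 20900 + 2352 + 5280)) = -4121*(-19428 - 22578) = -4121*(-42006) = 173106726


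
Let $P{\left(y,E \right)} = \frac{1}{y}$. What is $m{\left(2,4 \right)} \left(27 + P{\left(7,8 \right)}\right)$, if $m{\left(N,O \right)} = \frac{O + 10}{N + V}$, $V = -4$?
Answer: $-190$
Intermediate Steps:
$m{\left(N,O \right)} = \frac{10 + O}{-4 + N}$ ($m{\left(N,O \right)} = \frac{O + 10}{N - 4} = \frac{10 + O}{-4 + N}$)
$m{\left(2,4 \right)} \left(27 + P{\left(7,8 \right)}\right) = \frac{10 + 4}{-4 + 2} \left(27 + \frac{1}{7}\right) = \frac{1}{-2} \cdot 14 \left(27 + \frac{1}{7}\right) = \left(- \frac{1}{2}\right) 14 \cdot \frac{190}{7} = \left(-7\right) \frac{190}{7} = -190$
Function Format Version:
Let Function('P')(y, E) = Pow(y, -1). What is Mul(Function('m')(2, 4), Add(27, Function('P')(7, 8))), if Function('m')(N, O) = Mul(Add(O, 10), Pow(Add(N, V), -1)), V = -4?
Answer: -190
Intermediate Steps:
Function('m')(N, O) = Mul(Pow(Add(-4, N), -1), Add(10, O)) (Function('m')(N, O) = Mul(Add(O, 10), Pow(Add(N, -4), -1)) = Mul(Add(10, O), Pow(Add(-4, N), -1)) = Mul(Pow(Add(-4, N), -1), Add(10, O)))
Mul(Function('m')(2, 4), Add(27, Function('P')(7, 8))) = Mul(Mul(Pow(Add(-4, 2), -1), Add(10, 4)), Add(27, Pow(7, -1))) = Mul(Mul(Pow(-2, -1), 14), Add(27, Rational(1, 7))) = Mul(Mul(Rational(-1, 2), 14), Rational(190, 7)) = Mul(-7, Rational(190, 7)) = -190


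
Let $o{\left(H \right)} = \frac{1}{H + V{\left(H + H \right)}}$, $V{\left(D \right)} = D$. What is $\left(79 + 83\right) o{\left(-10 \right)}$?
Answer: $- \frac{27}{5} \approx -5.4$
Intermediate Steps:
$o{\left(H \right)} = \frac{1}{3 H}$ ($o{\left(H \right)} = \frac{1}{H + \left(H + H\right)} = \frac{1}{H + 2 H} = \frac{1}{3 H}$)
$\left(79 + 83\right) o{\left(-10 \right)} = \left(79 + 83\right) \frac{1}{3 \left(-10\right)} = 162 \cdot \frac{1}{3} \left(- \frac{1}{10}\right) = 162 \left(- \frac{1}{30}\right) = - \frac{27}{5}$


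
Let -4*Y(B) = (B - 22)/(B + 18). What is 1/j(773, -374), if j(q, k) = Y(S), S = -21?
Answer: -12/43 ≈ -0.27907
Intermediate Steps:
Y(B) = -(-22 + B)/(4*(18 + B)) (Y(B) = -(B - 22)/(4*(B + 18)) = -(-22 + B)/(4*(18 + B)))
j(q, k) = -43/12 (j(q, k) = (22 - 1*(-21))/(4*(18 - 21)) = (1/4)*(22 + 21)/(-3) = (1/4)*(-1/3)*43 = -43/12)
1/j(773, -374) = 1/(-43/12) = -12/43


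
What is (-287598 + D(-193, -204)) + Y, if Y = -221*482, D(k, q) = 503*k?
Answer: -491199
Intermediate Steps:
Y = -106522
(-287598 + D(-193, -204)) + Y = (-287598 + 503*(-193)) - 106522 = (-287598 - 97079) - 106522 = -384677 - 106522 = -491199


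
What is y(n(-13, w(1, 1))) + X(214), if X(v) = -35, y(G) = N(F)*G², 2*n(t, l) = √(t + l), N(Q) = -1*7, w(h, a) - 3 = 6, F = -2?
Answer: -28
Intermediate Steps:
w(h, a) = 9 (w(h, a) = 3 + 6 = 9)
N(Q) = -7
n(t, l) = √(l + t)/2 (n(t, l) = √(t + l)/2 = √(l + t)/2)
y(G) = -7*G²
y(n(-13, w(1, 1))) + X(214) = -7*(√(9 - 13)/2)² - 35 = -7*(√(-4)/2)² - 35 = -7*((2*I)/2)² - 35 = -7*I² - 35 = -7*(-1) - 35 = 7 - 35 = -28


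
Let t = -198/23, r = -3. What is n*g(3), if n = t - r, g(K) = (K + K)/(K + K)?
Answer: -129/23 ≈ -5.6087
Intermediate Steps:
g(K) = 1 (g(K) = (2*K)/((2*K)) = (2*K)*(1/(2*K)) = 1)
t = -198/23 (t = -198*1/23 = -198/23 ≈ -8.6087)
n = -129/23 (n = -198/23 - 1*(-3) = -198/23 + 3 = -129/23 ≈ -5.6087)
n*g(3) = -129/23*1 = -129/23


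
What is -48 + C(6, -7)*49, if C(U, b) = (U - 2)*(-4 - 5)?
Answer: -1812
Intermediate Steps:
C(U, b) = 18 - 9*U (C(U, b) = (-2 + U)*(-9) = 18 - 9*U)
-48 + C(6, -7)*49 = -48 + (18 - 9*6)*49 = -48 + (18 - 54)*49 = -48 - 36*49 = -48 - 1764 = -1812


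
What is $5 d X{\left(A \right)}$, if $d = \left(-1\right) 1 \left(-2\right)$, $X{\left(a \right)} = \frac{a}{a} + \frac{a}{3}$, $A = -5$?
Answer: $- \frac{20}{3} \approx -6.6667$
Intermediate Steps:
$X{\left(a \right)} = 1 + \frac{a}{3}$ ($X{\left(a \right)} = 1 + a \frac{1}{3} = 1 + \frac{a}{3}$)
$d = 2$ ($d = \left(-1\right) \left(-2\right) = 2$)
$5 d X{\left(A \right)} = 5 \cdot 2 \left(1 + \frac{1}{3} \left(-5\right)\right) = 10 \left(1 - \frac{5}{3}\right) = 10 \left(- \frac{2}{3}\right) = - \frac{20}{3}$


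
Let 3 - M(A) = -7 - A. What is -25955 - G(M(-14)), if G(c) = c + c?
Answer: -25947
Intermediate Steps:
M(A) = 10 + A (M(A) = 3 - (-7 - A) = 3 + (7 + A) = 10 + A)
G(c) = 2*c
-25955 - G(M(-14)) = -25955 - 2*(10 - 14) = -25955 - 2*(-4) = -25955 - 1*(-8) = -25955 + 8 = -25947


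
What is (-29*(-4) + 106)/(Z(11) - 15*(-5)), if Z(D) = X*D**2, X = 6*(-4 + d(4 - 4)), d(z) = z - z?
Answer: -74/943 ≈ -0.078473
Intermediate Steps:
d(z) = 0
X = -24 (X = 6*(-4 + 0) = 6*(-4) = -24)
Z(D) = -24*D**2
(-29*(-4) + 106)/(Z(11) - 15*(-5)) = (-29*(-4) + 106)/(-24*11**2 - 15*(-5)) = (116 + 106)/(-24*121 + 75) = 222/(-2904 + 75) = 222/(-2829) = 222*(-1/2829) = -74/943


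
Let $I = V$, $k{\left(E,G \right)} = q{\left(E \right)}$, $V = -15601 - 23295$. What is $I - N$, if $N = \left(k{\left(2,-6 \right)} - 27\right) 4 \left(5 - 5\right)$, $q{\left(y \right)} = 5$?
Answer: $-38896$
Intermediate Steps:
$V = -38896$
$k{\left(E,G \right)} = 5$
$I = -38896$
$N = 0$ ($N = \left(5 - 27\right) 4 \left(5 - 5\right) = - 22 \cdot 4 \cdot 0 = \left(-22\right) 0 = 0$)
$I - N = -38896 - 0 = -38896 + 0 = -38896$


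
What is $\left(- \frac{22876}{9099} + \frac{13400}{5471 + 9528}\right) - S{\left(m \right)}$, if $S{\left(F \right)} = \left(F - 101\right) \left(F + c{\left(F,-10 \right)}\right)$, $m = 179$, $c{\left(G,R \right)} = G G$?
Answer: $- \frac{342985996547684}{136475901} \approx -2.5132 \cdot 10^{6}$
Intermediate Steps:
$c{\left(G,R \right)} = G^{2}$
$S{\left(F \right)} = \left(-101 + F\right) \left(F + F^{2}\right)$ ($S{\left(F \right)} = \left(F - 101\right) \left(F + F^{2}\right) = \left(-101 + F\right) \left(F + F^{2}\right)$)
$\left(- \frac{22876}{9099} + \frac{13400}{5471 + 9528}\right) - S{\left(m \right)} = \left(- \frac{22876}{9099} + \frac{13400}{5471 + 9528}\right) - 179 \left(-101 + 179^{2} - 17900\right) = \left(\left(-22876\right) \frac{1}{9099} + \frac{13400}{14999}\right) - 179 \left(-101 + 32041 - 17900\right) = \left(- \frac{22876}{9099} + 13400 \cdot \frac{1}{14999}\right) - 179 \cdot 14040 = \left(- \frac{22876}{9099} + \frac{13400}{14999}\right) - 2513160 = - \frac{221190524}{136475901} - 2513160 = - \frac{342985996547684}{136475901}$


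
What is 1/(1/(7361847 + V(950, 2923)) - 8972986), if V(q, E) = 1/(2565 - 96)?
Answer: -18176400244/163096584919806115 ≈ -1.1145e-7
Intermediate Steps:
V(q, E) = 1/2469
1/(1/(7361847 + V(950, 2923)) - 8972986) = 1/(1/(7361847 + 1/2469) - 8972986) = 1/(1/(18176400244/2469) - 8972986) = 1/(2469/18176400244 - 8972986) = 1/(-163096584919806115/18176400244) = -18176400244/163096584919806115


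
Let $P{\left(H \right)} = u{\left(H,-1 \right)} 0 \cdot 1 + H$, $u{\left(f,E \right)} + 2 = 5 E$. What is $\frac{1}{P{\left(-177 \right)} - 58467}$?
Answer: $- \frac{1}{58644} \approx -1.7052 \cdot 10^{-5}$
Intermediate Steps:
$u{\left(f,E \right)} = -2 + 5 E$
$P{\left(H \right)} = H$ ($P{\left(H \right)} = \left(-2 + 5 \left(-1\right)\right) 0 \cdot 1 + H = \left(-2 - 5\right) 0 + H = \left(-7\right) 0 + H = 0 + H = H$)
$\frac{1}{P{\left(-177 \right)} - 58467} = \frac{1}{-177 - 58467} = \frac{1}{-58644} = - \frac{1}{58644}$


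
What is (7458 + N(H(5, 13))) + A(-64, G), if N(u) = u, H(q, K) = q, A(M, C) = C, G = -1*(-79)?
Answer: 7542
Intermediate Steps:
G = 79
(7458 + N(H(5, 13))) + A(-64, G) = (7458 + 5) + 79 = 7463 + 79 = 7542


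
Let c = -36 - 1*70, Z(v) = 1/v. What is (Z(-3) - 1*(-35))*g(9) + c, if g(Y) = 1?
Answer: -214/3 ≈ -71.333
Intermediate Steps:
c = -106 (c = -36 - 70 = -106)
(Z(-3) - 1*(-35))*g(9) + c = (1/(-3) - 1*(-35))*1 - 106 = (-⅓ + 35)*1 - 106 = (104/3)*1 - 106 = 104/3 - 106 = -214/3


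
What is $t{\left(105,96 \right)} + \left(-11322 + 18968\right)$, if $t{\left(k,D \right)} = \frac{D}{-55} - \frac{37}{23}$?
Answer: $\frac{9667947}{1265} \approx 7642.6$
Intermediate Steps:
$t{\left(k,D \right)} = - \frac{37}{23} - \frac{D}{55}$ ($t{\left(k,D \right)} = D \left(- \frac{1}{55}\right) - \frac{37}{23} = - \frac{D}{55} - \frac{37}{23} = - \frac{37}{23} - \frac{D}{55}$)
$t{\left(105,96 \right)} + \left(-11322 + 18968\right) = \left(- \frac{37}{23} - \frac{96}{55}\right) + \left(-11322 + 18968\right) = \left(- \frac{37}{23} - \frac{96}{55}\right) + 7646 = - \frac{4243}{1265} + 7646 = \frac{9667947}{1265}$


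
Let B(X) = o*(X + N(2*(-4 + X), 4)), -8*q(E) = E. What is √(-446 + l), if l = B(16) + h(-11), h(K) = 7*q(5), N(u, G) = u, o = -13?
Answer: I*√15526/4 ≈ 31.151*I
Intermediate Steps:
q(E) = -E/8
B(X) = 104 - 39*X (B(X) = -13*(X + 2*(-4 + X)) = -13*(X + (-8 + 2*X)) = -13*(-8 + 3*X) = 104 - 39*X)
h(K) = -35/8 (h(K) = 7*(-⅛*5) = 7*(-5/8) = -35/8)
l = -4195/8 (l = (104 - 39*16) - 35/8 = (104 - 624) - 35/8 = -520 - 35/8 = -4195/8 ≈ -524.38)
√(-446 + l) = √(-446 - 4195/8) = √(-7763/8) = I*√15526/4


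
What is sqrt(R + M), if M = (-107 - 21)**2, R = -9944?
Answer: 2*sqrt(1610) ≈ 80.250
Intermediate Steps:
M = 16384 (M = (-128)**2 = 16384)
sqrt(R + M) = sqrt(-9944 + 16384) = sqrt(6440) = 2*sqrt(1610)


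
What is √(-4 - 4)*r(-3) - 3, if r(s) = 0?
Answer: -3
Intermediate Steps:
√(-4 - 4)*r(-3) - 3 = √(-4 - 4)*0 - 3 = √(-8)*0 - 3 = (2*I*√2)*0 - 3 = 0 - 3 = -3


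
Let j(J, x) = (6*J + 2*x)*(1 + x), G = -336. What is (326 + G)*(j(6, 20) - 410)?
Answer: -11860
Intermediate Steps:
j(J, x) = (1 + x)*(2*x + 6*J) (j(J, x) = (2*x + 6*J)*(1 + x) = (1 + x)*(2*x + 6*J))
(326 + G)*(j(6, 20) - 410) = (326 - 336)*((2*20 + 2*20² + 6*6 + 6*6*20) - 410) = -10*((40 + 2*400 + 36 + 720) - 410) = -10*((40 + 800 + 36 + 720) - 410) = -10*(1596 - 410) = -10*1186 = -11860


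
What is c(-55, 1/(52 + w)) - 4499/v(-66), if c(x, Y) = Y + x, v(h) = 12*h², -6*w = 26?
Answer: -3401701/61776 ≈ -55.065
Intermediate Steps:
w = -13/3 (w = -⅙*26 = -13/3 ≈ -4.3333)
c(-55, 1/(52 + w)) - 4499/v(-66) = (1/(52 - 13/3) - 55) - 4499/(12*(-66)²) = (1/(143/3) - 55) - 4499/(12*4356) = (3/143 - 55) - 4499/52272 = -7862/143 - 4499*1/52272 = -7862/143 - 409/4752 = -3401701/61776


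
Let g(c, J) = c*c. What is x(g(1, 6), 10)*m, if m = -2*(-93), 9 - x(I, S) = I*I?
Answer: 1488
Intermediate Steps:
g(c, J) = c²
x(I, S) = 9 - I² (x(I, S) = 9 - I*I = 9 - I²)
m = 186
x(g(1, 6), 10)*m = (9 - (1²)²)*186 = (9 - 1*1²)*186 = (9 - 1*1)*186 = (9 - 1)*186 = 8*186 = 1488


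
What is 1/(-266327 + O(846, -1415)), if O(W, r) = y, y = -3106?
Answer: -1/269433 ≈ -3.7115e-6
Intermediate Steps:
O(W, r) = -3106
1/(-266327 + O(846, -1415)) = 1/(-266327 - 3106) = 1/(-269433) = -1/269433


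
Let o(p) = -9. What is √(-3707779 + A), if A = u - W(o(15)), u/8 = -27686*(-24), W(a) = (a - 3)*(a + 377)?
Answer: √1612349 ≈ 1269.8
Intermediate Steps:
W(a) = (-3 + a)*(377 + a)
u = 5315712 (u = 8*(-27686*(-24)) = 8*664464 = 5315712)
A = 5320128 (A = 5315712 - (-1131 + (-9)² + 374*(-9)) = 5315712 - (-1131 + 81 - 3366) = 5315712 - 1*(-4416) = 5315712 + 4416 = 5320128)
√(-3707779 + A) = √(-3707779 + 5320128) = √1612349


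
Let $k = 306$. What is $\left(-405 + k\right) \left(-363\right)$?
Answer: $35937$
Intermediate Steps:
$\left(-405 + k\right) \left(-363\right) = \left(-405 + 306\right) \left(-363\right) = \left(-99\right) \left(-363\right) = 35937$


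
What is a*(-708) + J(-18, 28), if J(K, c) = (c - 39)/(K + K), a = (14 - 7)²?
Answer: -1248901/36 ≈ -34692.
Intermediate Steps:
a = 49 (a = 7² = 49)
J(K, c) = (-39 + c)/(2*K) (J(K, c) = (-39 + c)/((2*K)) = (-39 + c)*(1/(2*K)) = (-39 + c)/(2*K))
a*(-708) + J(-18, 28) = 49*(-708) + (½)*(-39 + 28)/(-18) = -34692 + (½)*(-1/18)*(-11) = -34692 + 11/36 = -1248901/36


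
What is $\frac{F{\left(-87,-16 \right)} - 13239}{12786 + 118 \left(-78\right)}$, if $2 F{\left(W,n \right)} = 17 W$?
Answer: $- \frac{9319}{2388} \approx -3.9024$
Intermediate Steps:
$F{\left(W,n \right)} = \frac{17 W}{2}$
$\frac{F{\left(-87,-16 \right)} - 13239}{12786 + 118 \left(-78\right)} = \frac{\frac{17}{2} \left(-87\right) - 13239}{12786 + 118 \left(-78\right)} = \frac{- \frac{1479}{2} - 13239}{12786 - 9204} = - \frac{27957}{2 \cdot 3582} = \left(- \frac{27957}{2}\right) \frac{1}{3582} = - \frac{9319}{2388}$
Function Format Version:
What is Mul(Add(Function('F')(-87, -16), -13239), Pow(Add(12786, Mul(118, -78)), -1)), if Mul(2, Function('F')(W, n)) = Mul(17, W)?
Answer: Rational(-9319, 2388) ≈ -3.9024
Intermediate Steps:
Function('F')(W, n) = Mul(Rational(17, 2), W) (Function('F')(W, n) = Mul(Rational(1, 2), Mul(17, W)) = Mul(Rational(17, 2), W))
Mul(Add(Function('F')(-87, -16), -13239), Pow(Add(12786, Mul(118, -78)), -1)) = Mul(Add(Mul(Rational(17, 2), -87), -13239), Pow(Add(12786, Mul(118, -78)), -1)) = Mul(Add(Rational(-1479, 2), -13239), Pow(Add(12786, -9204), -1)) = Mul(Rational(-27957, 2), Pow(3582, -1)) = Mul(Rational(-27957, 2), Rational(1, 3582)) = Rational(-9319, 2388)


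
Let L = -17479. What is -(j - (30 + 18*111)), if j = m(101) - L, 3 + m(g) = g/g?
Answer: -15449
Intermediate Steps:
m(g) = -2 (m(g) = -3 + g/g = -3 + 1 = -2)
j = 17477 (j = -2 - 1*(-17479) = -2 + 17479 = 17477)
-(j - (30 + 18*111)) = -(17477 - (30 + 18*111)) = -(17477 - (30 + 1998)) = -(17477 - 1*2028) = -(17477 - 2028) = -1*15449 = -15449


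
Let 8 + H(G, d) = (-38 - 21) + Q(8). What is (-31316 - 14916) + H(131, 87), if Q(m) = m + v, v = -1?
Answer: -46292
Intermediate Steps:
Q(m) = -1 + m (Q(m) = m - 1 = -1 + m)
H(G, d) = -60 (H(G, d) = -8 + ((-38 - 21) + (-1 + 8)) = -8 + (-59 + 7) = -8 - 52 = -60)
(-31316 - 14916) + H(131, 87) = (-31316 - 14916) - 60 = -46232 - 60 = -46292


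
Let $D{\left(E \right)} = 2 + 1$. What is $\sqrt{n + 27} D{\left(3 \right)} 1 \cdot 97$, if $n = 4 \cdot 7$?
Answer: $291 \sqrt{55} \approx 2158.1$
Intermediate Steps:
$n = 28$
$D{\left(E \right)} = 3$
$\sqrt{n + 27} D{\left(3 \right)} 1 \cdot 97 = \sqrt{28 + 27} \cdot 3 \cdot 1 \cdot 97 = \sqrt{55} \cdot 3 \cdot 97 = 3 \sqrt{55} \cdot 97 = 291 \sqrt{55}$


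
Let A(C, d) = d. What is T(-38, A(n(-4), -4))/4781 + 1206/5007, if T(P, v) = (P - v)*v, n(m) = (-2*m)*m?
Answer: 2148946/7979489 ≈ 0.26931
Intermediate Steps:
n(m) = -2*m²
T(P, v) = v*(P - v)
T(-38, A(n(-4), -4))/4781 + 1206/5007 = -4*(-38 - 1*(-4))/4781 + 1206/5007 = -4*(-38 + 4)*(1/4781) + 1206*(1/5007) = -4*(-34)*(1/4781) + 402/1669 = 136*(1/4781) + 402/1669 = 136/4781 + 402/1669 = 2148946/7979489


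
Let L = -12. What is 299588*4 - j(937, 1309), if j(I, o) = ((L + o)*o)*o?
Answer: -2221186505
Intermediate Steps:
j(I, o) = o²*(-12 + o) (j(I, o) = ((-12 + o)*o)*o = (o*(-12 + o))*o = o²*(-12 + o))
299588*4 - j(937, 1309) = 299588*4 - 1309²*(-12 + 1309) = 1198352 - 1713481*1297 = 1198352 - 1*2222384857 = 1198352 - 2222384857 = -2221186505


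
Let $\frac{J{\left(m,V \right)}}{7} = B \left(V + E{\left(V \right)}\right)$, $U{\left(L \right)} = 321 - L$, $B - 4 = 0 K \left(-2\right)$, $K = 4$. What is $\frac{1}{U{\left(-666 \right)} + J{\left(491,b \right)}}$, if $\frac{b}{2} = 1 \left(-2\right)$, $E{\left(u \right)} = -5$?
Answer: $\frac{1}{735} \approx 0.0013605$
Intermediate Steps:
$B = 4$ ($B = 4 + 0 \cdot 4 \left(-2\right) = 4 + 0 \left(-2\right) = 4 + 0 = 4$)
$b = -4$ ($b = 2 \cdot 1 \left(-2\right) = 2 \left(-2\right) = -4$)
$J{\left(m,V \right)} = -140 + 28 V$ ($J{\left(m,V \right)} = 7 \cdot 4 \left(V - 5\right) = 7 \cdot 4 \left(-5 + V\right) = 7 \left(-20 + 4 V\right) = -140 + 28 V$)
$\frac{1}{U{\left(-666 \right)} + J{\left(491,b \right)}} = \frac{1}{\left(321 - -666\right) + \left(-140 + 28 \left(-4\right)\right)} = \frac{1}{\left(321 + 666\right) - 252} = \frac{1}{987 - 252} = \frac{1}{735}$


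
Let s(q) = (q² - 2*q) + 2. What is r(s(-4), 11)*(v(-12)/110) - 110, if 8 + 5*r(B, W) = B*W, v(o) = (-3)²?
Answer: -28999/275 ≈ -105.45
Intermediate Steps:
s(q) = 2 + q² - 2*q
v(o) = 9
r(B, W) = -8/5 + B*W/5 (r(B, W) = -8/5 + (B*W)/5 = -8/5 + B*W/5)
r(s(-4), 11)*(v(-12)/110) - 110 = (-8/5 + (⅕)*(2 + (-4)² - 2*(-4))*11)*(9/110) - 110 = (-8/5 + (⅕)*(2 + 16 + 8)*11)*(9*(1/110)) - 110 = (-8/5 + (⅕)*26*11)*(9/110) - 110 = (-8/5 + 286/5)*(9/110) - 110 = (278/5)*(9/110) - 110 = 1251/275 - 110 = -28999/275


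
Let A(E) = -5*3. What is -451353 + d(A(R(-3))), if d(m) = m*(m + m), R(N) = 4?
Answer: -450903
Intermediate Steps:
A(E) = -15
d(m) = 2*m² (d(m) = m*(2*m) = 2*m²)
-451353 + d(A(R(-3))) = -451353 + 2*(-15)² = -451353 + 2*225 = -451353 + 450 = -450903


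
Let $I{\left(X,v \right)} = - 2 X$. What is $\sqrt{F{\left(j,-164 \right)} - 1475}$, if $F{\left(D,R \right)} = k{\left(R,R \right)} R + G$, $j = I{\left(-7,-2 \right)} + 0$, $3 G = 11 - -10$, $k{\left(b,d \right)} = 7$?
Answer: $2 i \sqrt{654} \approx 51.147 i$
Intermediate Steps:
$G = 7$ ($G = \frac{11 - -10}{3} = \frac{11 + 10}{3} = \frac{1}{3} \cdot 21 = 7$)
$j = 14$ ($j = \left(-2\right) \left(-7\right) + 0 = 14 + 0 = 14$)
$F{\left(D,R \right)} = 7 + 7 R$ ($F{\left(D,R \right)} = 7 R + 7 = 7 + 7 R$)
$\sqrt{F{\left(j,-164 \right)} - 1475} = \sqrt{\left(7 + 7 \left(-164\right)\right) - 1475} = \sqrt{\left(7 - 1148\right) - 1475} = \sqrt{-1141 - 1475} = \sqrt{-2616} = 2 i \sqrt{654}$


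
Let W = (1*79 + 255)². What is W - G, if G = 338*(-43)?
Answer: 126090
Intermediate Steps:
G = -14534
W = 111556 (W = (79 + 255)² = 334² = 111556)
W - G = 111556 - 1*(-14534) = 111556 + 14534 = 126090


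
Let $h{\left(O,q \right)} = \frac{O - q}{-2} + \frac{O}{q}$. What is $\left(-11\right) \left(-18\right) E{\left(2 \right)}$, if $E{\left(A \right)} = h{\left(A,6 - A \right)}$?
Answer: $297$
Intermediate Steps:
$h{\left(O,q \right)} = \frac{q}{2} - \frac{O}{2} + \frac{O}{q}$ ($h{\left(O,q \right)} = \left(O - q\right) \left(- \frac{1}{2}\right) + \frac{O}{q} = \left(\frac{q}{2} - \frac{O}{2}\right) + \frac{O}{q} = \frac{q}{2} - \frac{O}{2} + \frac{O}{q}$)
$E{\left(A \right)} = \frac{A - \frac{\left(-6 + 2 A\right) \left(6 - A\right)}{2}}{6 - A}$ ($E{\left(A \right)} = \frac{A - \frac{\left(6 - A\right) \left(A - \left(6 - A\right)\right)}{2}}{6 - A} = \frac{A - \frac{\left(6 - A\right) \left(A + \left(-6 + A\right)\right)}{2}}{6 - A} = \frac{A - \frac{\left(6 - A\right) \left(-6 + 2 A\right)}{2}}{6 - A} = \frac{A - \frac{\left(-6 + 2 A\right) \left(6 - A\right)}{2}}{6 - A}$)
$\left(-11\right) \left(-18\right) E{\left(2 \right)} = \left(-11\right) \left(-18\right) \frac{-18 - 2^{2} + 8 \cdot 2}{-6 + 2} = 198 \frac{-18 - 4 + 16}{-4} = 198 \left(- \frac{-18 - 4 + 16}{4}\right) = 198 \left(\left(- \frac{1}{4}\right) \left(-6\right)\right) = 198 \cdot \frac{3}{2} = 297$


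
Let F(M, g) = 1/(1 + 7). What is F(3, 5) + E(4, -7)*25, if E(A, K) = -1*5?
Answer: -999/8 ≈ -124.88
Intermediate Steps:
F(M, g) = 1/8
E(A, K) = -5
F(3, 5) + E(4, -7)*25 = 1/8 - 5*25 = 1/8 - 125 = -999/8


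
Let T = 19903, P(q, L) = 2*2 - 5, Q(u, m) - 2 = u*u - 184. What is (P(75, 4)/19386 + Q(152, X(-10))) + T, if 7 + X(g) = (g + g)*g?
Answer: 830205449/19386 ≈ 42825.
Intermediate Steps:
X(g) = -7 + 2*g**2 (X(g) = -7 + (g + g)*g = -7 + (2*g)*g = -7 + 2*g**2)
Q(u, m) = -182 + u**2 (Q(u, m) = 2 + (u*u - 184) = 2 + (u**2 - 184) = 2 + (-184 + u**2) = -182 + u**2)
P(q, L) = -1 (P(q, L) = 4 - 5 = -1)
(P(75, 4)/19386 + Q(152, X(-10))) + T = (-1/19386 + (-182 + 152**2)) + 19903 = (-1*1/19386 + (-182 + 23104)) + 19903 = (-1/19386 + 22922) + 19903 = 444365891/19386 + 19903 = 830205449/19386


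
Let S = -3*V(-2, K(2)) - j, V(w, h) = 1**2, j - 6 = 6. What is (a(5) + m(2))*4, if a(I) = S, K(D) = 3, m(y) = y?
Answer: -52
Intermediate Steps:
j = 12 (j = 6 + 6 = 12)
V(w, h) = 1
S = -15 (S = -3*1 - 1*12 = -3 - 12 = -15)
a(I) = -15
(a(5) + m(2))*4 = (-15 + 2)*4 = -13*4 = -52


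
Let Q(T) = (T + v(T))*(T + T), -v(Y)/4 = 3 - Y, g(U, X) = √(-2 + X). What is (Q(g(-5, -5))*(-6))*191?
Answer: 80220 + 27504*I*√7 ≈ 80220.0 + 72769.0*I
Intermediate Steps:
v(Y) = -12 + 4*Y (v(Y) = -4*(3 - Y) = -12 + 4*Y)
Q(T) = 2*T*(-12 + 5*T) (Q(T) = (T + (-12 + 4*T))*(T + T) = (-12 + 5*T)*(2*T) = 2*T*(-12 + 5*T))
(Q(g(-5, -5))*(-6))*191 = ((2*√(-2 - 5)*(-12 + 5*√(-2 - 5)))*(-6))*191 = ((2*√(-7)*(-12 + 5*√(-7)))*(-6))*191 = ((2*(I*√7)*(-12 + 5*(I*√7)))*(-6))*191 = ((2*(I*√7)*(-12 + 5*I*√7))*(-6))*191 = ((2*I*√7*(-12 + 5*I*√7))*(-6))*191 = -12*I*√7*(-12 + 5*I*√7)*191 = -2292*I*√7*(-12 + 5*I*√7)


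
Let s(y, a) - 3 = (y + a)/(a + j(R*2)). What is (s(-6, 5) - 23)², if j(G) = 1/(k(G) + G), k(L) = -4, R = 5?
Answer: 391876/961 ≈ 407.78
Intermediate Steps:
j(G) = 1/(-4 + G)
s(y, a) = 3 + (a + y)/(⅙ + a) (s(y, a) = 3 + (y + a)/(a + 1/(-4 + 5*2)) = 3 + (a + y)/(a + 1/(-4 + 10)) = 3 + (a + y)/(a + 1/6) = 3 + (a + y)/(a + ⅙) = 3 + (a + y)/(⅙ + a))
(s(-6, 5) - 23)² = (3*(1 + 2*(-6) + 8*5)/(1 + 6*5) - 23)² = (3*(1 - 12 + 40)/(1 + 30) - 23)² = (3*29/31 - 23)² = (3*(1/31)*29 - 23)² = (87/31 - 23)² = (-626/31)² = 391876/961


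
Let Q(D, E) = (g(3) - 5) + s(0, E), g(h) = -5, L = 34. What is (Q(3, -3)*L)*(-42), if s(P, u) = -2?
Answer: 17136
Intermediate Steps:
Q(D, E) = -12 (Q(D, E) = (-5 - 5) - 2 = -10 - 2 = -12)
(Q(3, -3)*L)*(-42) = -12*34*(-42) = -408*(-42) = 17136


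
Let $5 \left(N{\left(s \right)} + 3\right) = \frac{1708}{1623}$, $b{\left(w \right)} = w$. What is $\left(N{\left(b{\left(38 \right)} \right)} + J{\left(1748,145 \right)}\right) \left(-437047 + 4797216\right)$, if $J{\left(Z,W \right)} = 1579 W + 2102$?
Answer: $\frac{8175338318311142}{8115} \approx 1.0074 \cdot 10^{12}$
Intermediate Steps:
$J{\left(Z,W \right)} = 2102 + 1579 W$
$N{\left(s \right)} = - \frac{22637}{8115}$ ($N{\left(s \right)} = -3 + \frac{1708 \cdot \frac{1}{1623}}{5} = -3 + \frac{1}{5} \cdot \frac{1708}{1623} = -3 + \frac{1708}{8115} = - \frac{22637}{8115}$)
$\left(N{\left(b{\left(38 \right)} \right)} + J{\left(1748,145 \right)}\right) \left(-437047 + 4797216\right) = \left(- \frac{22637}{8115} + \left(2102 + 1579 \cdot 145\right)\right) \left(-437047 + 4797216\right) = \left(- \frac{22637}{8115} + \left(2102 + 228955\right)\right) 4360169 = \left(- \frac{22637}{8115} + 231057\right) 4360169 = \frac{1875004918}{8115} \cdot 4360169 = \frac{8175338318311142}{8115}$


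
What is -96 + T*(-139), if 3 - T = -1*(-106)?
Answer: 14221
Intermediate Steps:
T = -103 (T = 3 - (-1)*(-106) = 3 - 1*106 = 3 - 106 = -103)
-96 + T*(-139) = -96 - 103*(-139) = -96 + 14317 = 14221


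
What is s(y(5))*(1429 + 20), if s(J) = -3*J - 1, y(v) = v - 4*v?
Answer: 63756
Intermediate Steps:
y(v) = -3*v
s(J) = -1 - 3*J
s(y(5))*(1429 + 20) = (-1 - (-9)*5)*(1429 + 20) = (-1 - 3*(-15))*1449 = (-1 + 45)*1449 = 44*1449 = 63756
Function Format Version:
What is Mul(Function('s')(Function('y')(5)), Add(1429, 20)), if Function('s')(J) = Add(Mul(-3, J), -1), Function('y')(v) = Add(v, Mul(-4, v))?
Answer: 63756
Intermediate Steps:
Function('y')(v) = Mul(-3, v)
Function('s')(J) = Add(-1, Mul(-3, J))
Mul(Function('s')(Function('y')(5)), Add(1429, 20)) = Mul(Add(-1, Mul(-3, Mul(-3, 5))), Add(1429, 20)) = Mul(Add(-1, Mul(-3, -15)), 1449) = Mul(Add(-1, 45), 1449) = Mul(44, 1449) = 63756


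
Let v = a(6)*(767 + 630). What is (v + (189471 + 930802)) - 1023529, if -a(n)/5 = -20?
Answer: 236444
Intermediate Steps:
a(n) = 100 (a(n) = -5*(-20) = 100)
v = 139700 (v = 100*(767 + 630) = 100*1397 = 139700)
(v + (189471 + 930802)) - 1023529 = (139700 + (189471 + 930802)) - 1023529 = (139700 + 1120273) - 1023529 = 1259973 - 1023529 = 236444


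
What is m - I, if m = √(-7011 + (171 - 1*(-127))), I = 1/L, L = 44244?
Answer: -1/44244 + 7*I*√137 ≈ -2.2602e-5 + 81.933*I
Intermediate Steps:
I = 1/44244 ≈ 2.2602e-5
m = 7*I*√137 (m = √(-7011 + (171 + 127)) = √(-7011 + 298) = √(-6713) = 7*I*√137 ≈ 81.933*I)
m - I = 7*I*√137 - 1*1/44244 = 7*I*√137 - 1/44244 = -1/44244 + 7*I*√137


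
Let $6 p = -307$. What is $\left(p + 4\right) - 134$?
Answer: $- \frac{1087}{6} \approx -181.17$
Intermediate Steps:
$p = - \frac{307}{6}$ ($p = \frac{1}{6} \left(-307\right) = - \frac{307}{6} \approx -51.167$)
$\left(p + 4\right) - 134 = \left(- \frac{307}{6} + 4\right) - 134 = - \frac{283}{6} - 134 = - \frac{1087}{6}$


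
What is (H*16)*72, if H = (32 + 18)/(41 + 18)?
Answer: 57600/59 ≈ 976.27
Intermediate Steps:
H = 50/59 ≈ 0.84746
(H*16)*72 = ((50/59)*16)*72 = (800/59)*72 = 57600/59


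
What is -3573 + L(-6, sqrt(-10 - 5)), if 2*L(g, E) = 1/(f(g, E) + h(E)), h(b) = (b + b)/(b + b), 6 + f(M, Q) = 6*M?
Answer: -292987/82 ≈ -3573.0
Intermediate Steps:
f(M, Q) = -6 + 6*M
h(b) = 1 (h(b) = (2*b)/((2*b)) = (2*b)*(1/(2*b)) = 1)
L(g, E) = 1/(2*(-5 + 6*g)) (L(g, E) = 1/(2*((-6 + 6*g) + 1)) = 1/(2*(-5 + 6*g)))
-3573 + L(-6, sqrt(-10 - 5)) = -3573 + 1/(2*(-5 + 6*(-6))) = -3573 + 1/(2*(-5 - 36)) = -3573 + (1/2)/(-41) = -3573 + (1/2)*(-1/41) = -3573 - 1/82 = -292987/82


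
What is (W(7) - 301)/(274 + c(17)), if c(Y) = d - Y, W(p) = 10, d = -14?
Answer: -97/81 ≈ -1.1975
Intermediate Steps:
c(Y) = -14 - Y
(W(7) - 301)/(274 + c(17)) = (10 - 301)/(274 + (-14 - 1*17)) = -291/(274 + (-14 - 17)) = -291/(274 - 31) = -291/243 = -291*1/243 = -97/81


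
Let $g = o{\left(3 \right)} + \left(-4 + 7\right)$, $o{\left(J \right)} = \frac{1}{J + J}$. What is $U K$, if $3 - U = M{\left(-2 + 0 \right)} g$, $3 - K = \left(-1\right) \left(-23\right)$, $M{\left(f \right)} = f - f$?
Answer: $-60$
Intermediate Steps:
$M{\left(f \right)} = 0$
$o{\left(J \right)} = \frac{1}{2 J}$
$K = -20$ ($K = 3 - \left(-1\right) \left(-23\right) = 3 - 23 = -20$)
$g = \frac{19}{6}$ ($g = \frac{1}{2 \cdot 3} + \left(-4 + 7\right) = \frac{1}{2} \cdot \frac{1}{3} + 3 = \frac{1}{6} + 3 = \frac{19}{6} \approx 3.1667$)
$U = 3$ ($U = 3 - 0 \cdot \frac{19}{6} = 3 - 0 = 3 + 0 = 3$)
$U K = 3 \left(-20\right) = -60$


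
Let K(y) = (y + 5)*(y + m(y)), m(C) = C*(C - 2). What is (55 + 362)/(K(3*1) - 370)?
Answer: -417/322 ≈ -1.2950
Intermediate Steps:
m(C) = C*(-2 + C)
K(y) = (5 + y)*(y + y*(-2 + y)) (K(y) = (y + 5)*(y + y*(-2 + y)) = (5 + y)*(y + y*(-2 + y)))
(55 + 362)/(K(3*1) - 370) = (55 + 362)/((3*1)*(-5 + (3*1)² + 4*(3*1)) - 370) = 417/(3*(-5 + 3² + 4*3) - 370) = 417/(3*(-5 + 9 + 12) - 370) = 417/(3*16 - 370) = 417/(48 - 370) = 417/(-322) = 417*(-1/322) = -417/322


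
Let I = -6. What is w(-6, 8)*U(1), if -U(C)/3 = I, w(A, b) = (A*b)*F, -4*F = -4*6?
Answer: -5184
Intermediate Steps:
F = 6 (F = -(-1)*6 = -1/4*(-24) = 6)
w(A, b) = 6*A*b (w(A, b) = (A*b)*6 = 6*A*b)
U(C) = 18 (U(C) = -3*(-6) = 18)
w(-6, 8)*U(1) = (6*(-6)*8)*18 = -288*18 = -5184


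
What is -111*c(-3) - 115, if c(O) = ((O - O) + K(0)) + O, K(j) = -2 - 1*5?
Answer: 995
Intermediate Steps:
K(j) = -7 (K(j) = -2 - 5 = -7)
c(O) = -7 + O (c(O) = ((O - O) - 7) + O = (0 - 7) + O = -7 + O)
-111*c(-3) - 115 = -111*(-7 - 3) - 115 = -111*(-10) - 115 = 1110 - 115 = 995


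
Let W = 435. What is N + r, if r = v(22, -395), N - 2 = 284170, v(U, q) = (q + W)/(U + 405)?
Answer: 121341484/427 ≈ 2.8417e+5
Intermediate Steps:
v(U, q) = (435 + q)/(405 + U) (v(U, q) = (q + 435)/(U + 405) = (435 + q)/(405 + U))
N = 284172 (N = 2 + 284170 = 284172)
r = 40/427 (r = (435 - 395)/(405 + 22) = 40/427 ≈ 0.093677)
N + r = 284172 + 40/427 = 121341484/427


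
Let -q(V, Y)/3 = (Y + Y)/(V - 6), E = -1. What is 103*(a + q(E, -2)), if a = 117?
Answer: 83121/7 ≈ 11874.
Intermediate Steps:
q(V, Y) = -6*Y/(-6 + V) (q(V, Y) = -3*(Y + Y)/(V - 6) = -3*2*Y/(-6 + V) = -6*Y/(-6 + V))
103*(a + q(E, -2)) = 103*(117 - 6*(-2)/(-6 - 1)) = 103*(117 - 6*(-2)/(-7)) = 103*(117 - 6*(-2)*(-⅐)) = 103*(117 - 12/7) = 103*(807/7) = 83121/7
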